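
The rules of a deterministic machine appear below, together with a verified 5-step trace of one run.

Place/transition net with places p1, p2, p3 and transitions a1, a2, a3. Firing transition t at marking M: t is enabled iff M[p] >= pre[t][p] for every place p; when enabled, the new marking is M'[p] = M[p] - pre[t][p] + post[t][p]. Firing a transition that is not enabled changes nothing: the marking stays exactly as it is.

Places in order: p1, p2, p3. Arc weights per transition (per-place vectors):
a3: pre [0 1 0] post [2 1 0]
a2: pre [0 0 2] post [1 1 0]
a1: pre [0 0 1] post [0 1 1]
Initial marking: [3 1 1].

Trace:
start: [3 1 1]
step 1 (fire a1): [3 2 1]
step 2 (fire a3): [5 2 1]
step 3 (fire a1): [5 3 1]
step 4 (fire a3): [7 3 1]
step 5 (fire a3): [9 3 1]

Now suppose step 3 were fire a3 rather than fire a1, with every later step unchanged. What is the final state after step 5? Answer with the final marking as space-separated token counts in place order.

11 2 1

(re-executing from step 3 with the substitution; state before step 3: [5 2 1])
step 3 (fire a3): [7 2 1]
step 4 (fire a3): [9 2 1]
step 5 (fire a3): [11 2 1]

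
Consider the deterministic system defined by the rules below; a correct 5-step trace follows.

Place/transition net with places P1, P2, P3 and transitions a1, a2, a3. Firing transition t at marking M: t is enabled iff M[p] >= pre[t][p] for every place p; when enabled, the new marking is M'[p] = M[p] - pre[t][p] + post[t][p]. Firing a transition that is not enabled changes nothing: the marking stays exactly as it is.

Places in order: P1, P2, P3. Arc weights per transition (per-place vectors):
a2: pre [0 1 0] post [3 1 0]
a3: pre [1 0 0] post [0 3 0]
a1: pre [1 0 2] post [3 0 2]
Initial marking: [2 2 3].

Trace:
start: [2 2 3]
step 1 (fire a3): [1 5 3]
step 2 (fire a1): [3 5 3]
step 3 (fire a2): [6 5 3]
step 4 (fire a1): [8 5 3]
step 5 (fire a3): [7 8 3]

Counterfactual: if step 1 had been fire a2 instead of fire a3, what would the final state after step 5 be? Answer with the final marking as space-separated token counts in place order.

11 5 3

(re-executing from step 1 with the substitution; state before step 1: [2 2 3])
step 1 (fire a2): [5 2 3]
step 2 (fire a1): [7 2 3]
step 3 (fire a2): [10 2 3]
step 4 (fire a1): [12 2 3]
step 5 (fire a3): [11 5 3]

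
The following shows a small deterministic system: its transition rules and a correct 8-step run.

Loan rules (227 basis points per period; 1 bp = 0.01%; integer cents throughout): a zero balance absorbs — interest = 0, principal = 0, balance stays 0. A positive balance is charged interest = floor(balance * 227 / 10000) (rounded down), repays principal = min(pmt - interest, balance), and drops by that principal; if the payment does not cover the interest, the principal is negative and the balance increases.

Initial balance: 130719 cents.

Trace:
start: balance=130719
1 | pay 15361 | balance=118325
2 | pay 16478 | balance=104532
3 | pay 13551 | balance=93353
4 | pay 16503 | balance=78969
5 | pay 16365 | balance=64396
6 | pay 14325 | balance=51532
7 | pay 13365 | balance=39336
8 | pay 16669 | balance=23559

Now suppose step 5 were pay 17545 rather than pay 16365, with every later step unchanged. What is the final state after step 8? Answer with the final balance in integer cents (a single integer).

22298

(re-executing from step 5 with the substitution; state before step 5: balance=78969)
5 | pay 17545 | balance=63216
6 | pay 14325 | balance=50326
7 | pay 13365 | balance=38103
8 | pay 16669 | balance=22298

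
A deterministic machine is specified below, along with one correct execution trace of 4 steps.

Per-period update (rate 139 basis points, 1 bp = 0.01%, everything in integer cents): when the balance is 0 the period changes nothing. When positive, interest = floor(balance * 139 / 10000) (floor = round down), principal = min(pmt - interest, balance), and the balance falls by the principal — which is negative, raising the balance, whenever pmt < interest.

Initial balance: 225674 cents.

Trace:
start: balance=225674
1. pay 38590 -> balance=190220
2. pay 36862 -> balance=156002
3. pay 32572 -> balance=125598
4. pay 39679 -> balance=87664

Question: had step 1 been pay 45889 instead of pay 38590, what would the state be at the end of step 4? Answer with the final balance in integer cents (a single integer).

(re-executing from step 1 with the substitution; state before step 1: balance=225674)
1. pay 45889 -> balance=182921
2. pay 36862 -> balance=148601
3. pay 32572 -> balance=118094
4. pay 39679 -> balance=80056

80056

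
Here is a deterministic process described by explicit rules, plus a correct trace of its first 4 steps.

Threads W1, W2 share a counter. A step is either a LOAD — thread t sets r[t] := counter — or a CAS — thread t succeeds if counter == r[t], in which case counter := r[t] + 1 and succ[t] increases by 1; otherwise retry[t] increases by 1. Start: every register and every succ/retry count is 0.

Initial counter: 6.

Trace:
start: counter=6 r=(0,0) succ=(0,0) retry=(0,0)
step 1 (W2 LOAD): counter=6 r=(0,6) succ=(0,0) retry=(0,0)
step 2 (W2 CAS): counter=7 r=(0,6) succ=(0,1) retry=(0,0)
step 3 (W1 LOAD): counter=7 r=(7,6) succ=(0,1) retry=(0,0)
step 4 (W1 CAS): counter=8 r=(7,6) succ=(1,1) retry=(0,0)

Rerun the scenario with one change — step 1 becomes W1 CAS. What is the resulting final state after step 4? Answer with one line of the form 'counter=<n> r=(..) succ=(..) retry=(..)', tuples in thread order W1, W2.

(re-executing from step 1 with the substitution; state before step 1: counter=6 r=(0,0) succ=(0,0) retry=(0,0))
step 1 (W1 CAS): counter=6 r=(0,0) succ=(0,0) retry=(1,0)
step 2 (W2 CAS): counter=6 r=(0,0) succ=(0,0) retry=(1,1)
step 3 (W1 LOAD): counter=6 r=(6,0) succ=(0,0) retry=(1,1)
step 4 (W1 CAS): counter=7 r=(6,0) succ=(1,0) retry=(1,1)

counter=7 r=(6,0) succ=(1,0) retry=(1,1)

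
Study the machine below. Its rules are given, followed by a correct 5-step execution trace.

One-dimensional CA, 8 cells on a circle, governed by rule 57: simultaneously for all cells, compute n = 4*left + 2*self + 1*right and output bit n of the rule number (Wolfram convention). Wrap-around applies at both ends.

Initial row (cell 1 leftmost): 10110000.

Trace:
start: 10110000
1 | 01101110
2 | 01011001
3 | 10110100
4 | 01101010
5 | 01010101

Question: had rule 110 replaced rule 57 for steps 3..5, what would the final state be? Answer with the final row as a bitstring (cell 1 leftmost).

(re-executing steps 3..5 under rule 110; state before step 3: 01011001)
3 | 11111011
4 | 00001110
5 | 00011010

00011010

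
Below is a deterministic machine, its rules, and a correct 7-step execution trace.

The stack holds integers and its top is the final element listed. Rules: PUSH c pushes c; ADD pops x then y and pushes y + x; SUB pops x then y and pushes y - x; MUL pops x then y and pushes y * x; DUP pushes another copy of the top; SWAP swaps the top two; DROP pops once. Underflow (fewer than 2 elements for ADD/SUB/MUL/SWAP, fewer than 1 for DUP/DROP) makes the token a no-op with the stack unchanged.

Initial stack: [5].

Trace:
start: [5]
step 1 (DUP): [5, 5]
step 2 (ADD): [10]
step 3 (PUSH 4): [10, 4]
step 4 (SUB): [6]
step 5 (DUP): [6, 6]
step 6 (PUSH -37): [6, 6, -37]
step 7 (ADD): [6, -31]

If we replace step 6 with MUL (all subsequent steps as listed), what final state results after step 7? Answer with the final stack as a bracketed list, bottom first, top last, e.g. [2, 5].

[36]

(re-executing from step 6 with the substitution; state before step 6: [6, 6])
step 6 (MUL): [36]
step 7 (ADD): [36]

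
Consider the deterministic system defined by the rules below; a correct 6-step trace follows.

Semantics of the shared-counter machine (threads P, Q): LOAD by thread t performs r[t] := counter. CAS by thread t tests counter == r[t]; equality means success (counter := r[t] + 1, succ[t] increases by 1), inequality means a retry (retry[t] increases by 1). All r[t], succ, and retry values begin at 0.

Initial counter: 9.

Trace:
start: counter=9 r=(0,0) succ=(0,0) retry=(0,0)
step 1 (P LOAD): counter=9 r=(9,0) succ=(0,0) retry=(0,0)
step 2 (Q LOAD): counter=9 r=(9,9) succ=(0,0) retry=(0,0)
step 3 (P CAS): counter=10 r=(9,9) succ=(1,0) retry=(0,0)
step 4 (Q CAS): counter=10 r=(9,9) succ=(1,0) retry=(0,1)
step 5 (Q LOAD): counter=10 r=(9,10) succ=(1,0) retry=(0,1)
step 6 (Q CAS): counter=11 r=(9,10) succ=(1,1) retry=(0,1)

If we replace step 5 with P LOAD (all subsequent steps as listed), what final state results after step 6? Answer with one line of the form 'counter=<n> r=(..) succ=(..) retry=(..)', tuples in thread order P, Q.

(re-executing from step 5 with the substitution; state before step 5: counter=10 r=(9,9) succ=(1,0) retry=(0,1))
step 5 (P LOAD): counter=10 r=(10,9) succ=(1,0) retry=(0,1)
step 6 (Q CAS): counter=10 r=(10,9) succ=(1,0) retry=(0,2)

counter=10 r=(10,9) succ=(1,0) retry=(0,2)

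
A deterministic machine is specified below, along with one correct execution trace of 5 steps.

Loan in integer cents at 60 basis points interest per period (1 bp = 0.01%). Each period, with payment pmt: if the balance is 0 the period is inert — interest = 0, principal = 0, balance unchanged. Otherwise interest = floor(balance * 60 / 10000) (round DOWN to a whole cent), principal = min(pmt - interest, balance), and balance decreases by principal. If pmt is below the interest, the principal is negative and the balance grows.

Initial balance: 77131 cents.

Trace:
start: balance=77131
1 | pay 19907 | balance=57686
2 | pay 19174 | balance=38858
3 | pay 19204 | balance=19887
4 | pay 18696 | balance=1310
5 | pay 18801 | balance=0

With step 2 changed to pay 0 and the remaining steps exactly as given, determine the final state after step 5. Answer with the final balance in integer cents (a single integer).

2038

(re-executing from step 2 with the substitution; state before step 2: balance=57686)
2 | pay 0 | balance=58032
3 | pay 19204 | balance=39176
4 | pay 18696 | balance=20715
5 | pay 18801 | balance=2038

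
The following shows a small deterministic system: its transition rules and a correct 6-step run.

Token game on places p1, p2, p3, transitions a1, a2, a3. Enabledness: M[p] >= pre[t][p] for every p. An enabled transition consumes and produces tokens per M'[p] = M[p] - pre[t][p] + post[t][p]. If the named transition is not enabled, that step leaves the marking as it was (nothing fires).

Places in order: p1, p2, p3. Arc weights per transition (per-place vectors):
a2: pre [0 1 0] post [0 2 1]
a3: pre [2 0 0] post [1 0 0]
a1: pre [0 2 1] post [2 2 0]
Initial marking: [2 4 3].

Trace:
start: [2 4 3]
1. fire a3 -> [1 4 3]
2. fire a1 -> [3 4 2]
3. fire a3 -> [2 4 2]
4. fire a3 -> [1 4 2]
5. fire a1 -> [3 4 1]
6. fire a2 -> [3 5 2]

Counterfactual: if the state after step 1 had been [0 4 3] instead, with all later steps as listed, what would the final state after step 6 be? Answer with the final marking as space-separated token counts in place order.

state after step 1 := [0 4 3]
2. fire a1 -> [2 4 2]
3. fire a3 -> [1 4 2]
4. fire a3 -> [1 4 2]
5. fire a1 -> [3 4 1]
6. fire a2 -> [3 5 2]

3 5 2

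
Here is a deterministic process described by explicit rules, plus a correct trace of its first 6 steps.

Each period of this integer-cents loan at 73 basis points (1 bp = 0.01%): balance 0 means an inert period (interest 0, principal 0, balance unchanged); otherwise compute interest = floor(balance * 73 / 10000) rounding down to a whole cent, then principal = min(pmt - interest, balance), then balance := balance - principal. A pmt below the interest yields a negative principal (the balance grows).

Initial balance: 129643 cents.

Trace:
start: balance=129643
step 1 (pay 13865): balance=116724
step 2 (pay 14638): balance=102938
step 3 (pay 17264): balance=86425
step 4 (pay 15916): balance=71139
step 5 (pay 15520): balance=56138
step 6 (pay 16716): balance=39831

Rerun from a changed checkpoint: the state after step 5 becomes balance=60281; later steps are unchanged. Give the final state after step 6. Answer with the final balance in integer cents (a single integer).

44005

state after step 5 := balance=60281
step 6 (pay 16716): balance=44005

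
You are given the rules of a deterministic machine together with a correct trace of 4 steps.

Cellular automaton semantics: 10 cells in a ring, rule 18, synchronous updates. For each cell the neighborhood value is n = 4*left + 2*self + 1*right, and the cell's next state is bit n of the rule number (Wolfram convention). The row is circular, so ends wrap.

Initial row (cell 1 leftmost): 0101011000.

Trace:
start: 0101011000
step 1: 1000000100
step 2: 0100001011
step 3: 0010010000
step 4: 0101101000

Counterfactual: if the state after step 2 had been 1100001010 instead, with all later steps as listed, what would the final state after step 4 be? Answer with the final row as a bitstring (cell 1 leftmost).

0101101000

state after step 2 := 1100001010
step 3: 0010010000
step 4: 0101101000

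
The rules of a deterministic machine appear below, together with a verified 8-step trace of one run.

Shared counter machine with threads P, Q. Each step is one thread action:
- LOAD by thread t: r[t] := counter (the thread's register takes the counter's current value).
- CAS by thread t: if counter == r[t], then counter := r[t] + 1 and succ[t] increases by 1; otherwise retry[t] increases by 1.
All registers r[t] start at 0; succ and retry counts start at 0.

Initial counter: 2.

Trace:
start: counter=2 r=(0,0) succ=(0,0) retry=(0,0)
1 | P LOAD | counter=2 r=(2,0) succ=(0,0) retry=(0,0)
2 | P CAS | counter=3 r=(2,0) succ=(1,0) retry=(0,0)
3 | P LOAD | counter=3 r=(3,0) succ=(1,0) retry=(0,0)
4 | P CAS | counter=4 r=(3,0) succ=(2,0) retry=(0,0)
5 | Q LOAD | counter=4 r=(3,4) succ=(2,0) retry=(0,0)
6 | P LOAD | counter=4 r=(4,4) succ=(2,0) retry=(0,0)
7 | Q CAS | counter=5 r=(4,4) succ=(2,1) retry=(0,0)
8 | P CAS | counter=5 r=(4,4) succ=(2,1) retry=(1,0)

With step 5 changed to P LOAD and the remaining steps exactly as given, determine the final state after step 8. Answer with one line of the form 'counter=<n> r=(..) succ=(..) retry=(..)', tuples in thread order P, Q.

counter=5 r=(4,0) succ=(3,0) retry=(0,1)

(re-executing from step 5 with the substitution; state before step 5: counter=4 r=(3,0) succ=(2,0) retry=(0,0))
5 | P LOAD | counter=4 r=(4,0) succ=(2,0) retry=(0,0)
6 | P LOAD | counter=4 r=(4,0) succ=(2,0) retry=(0,0)
7 | Q CAS | counter=4 r=(4,0) succ=(2,0) retry=(0,1)
8 | P CAS | counter=5 r=(4,0) succ=(3,0) retry=(0,1)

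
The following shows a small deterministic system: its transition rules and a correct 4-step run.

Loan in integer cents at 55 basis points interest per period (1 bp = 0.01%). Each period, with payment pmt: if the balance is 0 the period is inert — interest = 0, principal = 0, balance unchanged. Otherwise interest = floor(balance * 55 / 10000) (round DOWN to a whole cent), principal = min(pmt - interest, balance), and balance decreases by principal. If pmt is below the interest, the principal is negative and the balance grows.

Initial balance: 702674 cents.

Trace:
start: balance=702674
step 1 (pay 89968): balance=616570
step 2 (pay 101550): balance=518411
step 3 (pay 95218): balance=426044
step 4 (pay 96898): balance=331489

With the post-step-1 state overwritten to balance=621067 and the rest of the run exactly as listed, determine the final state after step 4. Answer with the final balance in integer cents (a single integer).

state after step 1 := balance=621067
step 2 (pay 101550): balance=522932
step 3 (pay 95218): balance=430590
step 4 (pay 96898): balance=336060

336060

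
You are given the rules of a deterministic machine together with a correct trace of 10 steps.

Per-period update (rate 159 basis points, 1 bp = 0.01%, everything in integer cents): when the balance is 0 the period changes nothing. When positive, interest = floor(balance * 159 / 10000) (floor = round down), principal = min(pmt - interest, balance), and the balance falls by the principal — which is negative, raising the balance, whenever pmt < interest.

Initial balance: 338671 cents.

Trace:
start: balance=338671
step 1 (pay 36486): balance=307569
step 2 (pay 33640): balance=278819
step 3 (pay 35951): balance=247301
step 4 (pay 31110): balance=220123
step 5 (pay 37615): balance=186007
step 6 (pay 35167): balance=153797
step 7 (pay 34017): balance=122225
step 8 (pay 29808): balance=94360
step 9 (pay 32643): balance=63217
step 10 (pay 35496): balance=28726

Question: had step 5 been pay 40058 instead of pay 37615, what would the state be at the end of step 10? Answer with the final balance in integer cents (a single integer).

26081

(re-executing from step 5 with the substitution; state before step 5: balance=220123)
step 5 (pay 40058): balance=183564
step 6 (pay 35167): balance=151315
step 7 (pay 34017): balance=119703
step 8 (pay 29808): balance=91798
step 9 (pay 32643): balance=60614
step 10 (pay 35496): balance=26081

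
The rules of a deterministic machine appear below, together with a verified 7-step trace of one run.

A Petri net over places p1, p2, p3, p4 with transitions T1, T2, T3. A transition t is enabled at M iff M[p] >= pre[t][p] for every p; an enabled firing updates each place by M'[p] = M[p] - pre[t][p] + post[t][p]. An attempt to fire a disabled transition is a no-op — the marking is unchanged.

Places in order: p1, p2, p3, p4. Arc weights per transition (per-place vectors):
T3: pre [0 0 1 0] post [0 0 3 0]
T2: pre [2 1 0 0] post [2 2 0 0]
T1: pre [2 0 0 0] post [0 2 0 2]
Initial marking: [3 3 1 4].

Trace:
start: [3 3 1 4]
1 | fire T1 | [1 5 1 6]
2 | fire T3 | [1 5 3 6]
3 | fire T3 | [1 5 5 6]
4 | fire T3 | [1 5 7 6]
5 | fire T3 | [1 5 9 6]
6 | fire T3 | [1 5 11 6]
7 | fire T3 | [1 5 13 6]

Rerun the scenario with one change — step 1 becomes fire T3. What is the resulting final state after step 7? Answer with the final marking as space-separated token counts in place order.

3 3 15 4

(re-executing from step 1 with the substitution; state before step 1: [3 3 1 4])
1 | fire T3 | [3 3 3 4]
2 | fire T3 | [3 3 5 4]
3 | fire T3 | [3 3 7 4]
4 | fire T3 | [3 3 9 4]
5 | fire T3 | [3 3 11 4]
6 | fire T3 | [3 3 13 4]
7 | fire T3 | [3 3 15 4]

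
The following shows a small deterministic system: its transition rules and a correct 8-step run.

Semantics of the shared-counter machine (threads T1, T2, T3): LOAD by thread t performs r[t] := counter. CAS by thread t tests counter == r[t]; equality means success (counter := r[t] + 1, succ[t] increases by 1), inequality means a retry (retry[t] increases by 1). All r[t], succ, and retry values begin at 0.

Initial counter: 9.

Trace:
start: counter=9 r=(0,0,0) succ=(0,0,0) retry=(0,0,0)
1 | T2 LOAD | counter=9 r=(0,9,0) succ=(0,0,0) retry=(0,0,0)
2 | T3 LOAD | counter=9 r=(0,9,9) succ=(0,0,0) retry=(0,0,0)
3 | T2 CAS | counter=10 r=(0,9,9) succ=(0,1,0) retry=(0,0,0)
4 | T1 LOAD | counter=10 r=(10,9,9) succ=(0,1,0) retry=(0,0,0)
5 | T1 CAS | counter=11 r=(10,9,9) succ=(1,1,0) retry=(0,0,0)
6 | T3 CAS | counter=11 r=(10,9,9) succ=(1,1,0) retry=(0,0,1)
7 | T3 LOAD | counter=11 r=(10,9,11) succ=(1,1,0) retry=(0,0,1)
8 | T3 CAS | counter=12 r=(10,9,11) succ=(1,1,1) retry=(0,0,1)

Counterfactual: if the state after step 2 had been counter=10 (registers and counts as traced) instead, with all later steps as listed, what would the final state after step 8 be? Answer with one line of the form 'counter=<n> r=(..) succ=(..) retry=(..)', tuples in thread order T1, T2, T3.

state after step 2 := counter=10 r=(0,9,9) succ=(0,0,0) retry=(0,0,0)
3 | T2 CAS | counter=10 r=(0,9,9) succ=(0,0,0) retry=(0,1,0)
4 | T1 LOAD | counter=10 r=(10,9,9) succ=(0,0,0) retry=(0,1,0)
5 | T1 CAS | counter=11 r=(10,9,9) succ=(1,0,0) retry=(0,1,0)
6 | T3 CAS | counter=11 r=(10,9,9) succ=(1,0,0) retry=(0,1,1)
7 | T3 LOAD | counter=11 r=(10,9,11) succ=(1,0,0) retry=(0,1,1)
8 | T3 CAS | counter=12 r=(10,9,11) succ=(1,0,1) retry=(0,1,1)

counter=12 r=(10,9,11) succ=(1,0,1) retry=(0,1,1)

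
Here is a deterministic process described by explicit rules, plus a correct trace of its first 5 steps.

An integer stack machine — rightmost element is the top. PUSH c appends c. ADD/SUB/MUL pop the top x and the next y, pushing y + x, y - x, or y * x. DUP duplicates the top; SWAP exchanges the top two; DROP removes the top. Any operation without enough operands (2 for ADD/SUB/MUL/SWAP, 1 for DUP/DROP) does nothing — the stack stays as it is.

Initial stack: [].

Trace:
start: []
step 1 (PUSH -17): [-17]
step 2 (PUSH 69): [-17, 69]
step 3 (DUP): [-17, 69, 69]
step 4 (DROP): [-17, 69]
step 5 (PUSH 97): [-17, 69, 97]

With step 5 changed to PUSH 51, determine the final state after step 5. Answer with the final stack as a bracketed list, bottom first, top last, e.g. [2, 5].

(re-executing from step 5 with the substitution; state before step 5: [-17, 69])
step 5 (PUSH 51): [-17, 69, 51]

[-17, 69, 51]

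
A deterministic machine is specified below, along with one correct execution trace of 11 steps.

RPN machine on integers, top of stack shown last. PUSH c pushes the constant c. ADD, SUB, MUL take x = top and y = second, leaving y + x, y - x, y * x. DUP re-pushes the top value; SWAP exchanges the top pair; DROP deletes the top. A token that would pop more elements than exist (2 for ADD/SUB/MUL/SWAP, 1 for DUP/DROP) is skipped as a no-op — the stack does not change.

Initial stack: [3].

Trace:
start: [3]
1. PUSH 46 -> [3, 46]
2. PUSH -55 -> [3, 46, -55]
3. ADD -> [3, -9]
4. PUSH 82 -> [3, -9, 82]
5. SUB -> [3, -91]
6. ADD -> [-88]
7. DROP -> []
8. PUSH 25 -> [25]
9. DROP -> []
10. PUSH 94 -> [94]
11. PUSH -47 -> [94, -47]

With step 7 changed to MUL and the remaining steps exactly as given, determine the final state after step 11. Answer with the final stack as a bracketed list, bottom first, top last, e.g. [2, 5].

(re-executing from step 7 with the substitution; state before step 7: [-88])
7. MUL -> [-88]
8. PUSH 25 -> [-88, 25]
9. DROP -> [-88]
10. PUSH 94 -> [-88, 94]
11. PUSH -47 -> [-88, 94, -47]

[-88, 94, -47]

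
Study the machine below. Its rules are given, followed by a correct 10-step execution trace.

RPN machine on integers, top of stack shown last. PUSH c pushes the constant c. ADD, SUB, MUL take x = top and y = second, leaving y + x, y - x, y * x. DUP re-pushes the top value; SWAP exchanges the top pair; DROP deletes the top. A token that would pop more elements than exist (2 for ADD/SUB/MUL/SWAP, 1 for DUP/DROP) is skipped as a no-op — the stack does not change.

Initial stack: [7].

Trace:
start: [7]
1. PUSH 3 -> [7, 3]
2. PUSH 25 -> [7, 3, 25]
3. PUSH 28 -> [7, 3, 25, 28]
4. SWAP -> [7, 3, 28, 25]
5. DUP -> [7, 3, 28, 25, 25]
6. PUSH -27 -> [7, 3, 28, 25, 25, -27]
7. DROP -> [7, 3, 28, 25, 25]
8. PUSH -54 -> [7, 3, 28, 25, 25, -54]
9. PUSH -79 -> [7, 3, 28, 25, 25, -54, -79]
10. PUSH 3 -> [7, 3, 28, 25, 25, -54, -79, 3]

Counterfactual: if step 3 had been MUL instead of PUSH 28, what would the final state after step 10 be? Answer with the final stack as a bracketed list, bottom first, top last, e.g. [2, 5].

[75, 7, 7, -54, -79, 3]

(re-executing from step 3 with the substitution; state before step 3: [7, 3, 25])
3. MUL -> [7, 75]
4. SWAP -> [75, 7]
5. DUP -> [75, 7, 7]
6. PUSH -27 -> [75, 7, 7, -27]
7. DROP -> [75, 7, 7]
8. PUSH -54 -> [75, 7, 7, -54]
9. PUSH -79 -> [75, 7, 7, -54, -79]
10. PUSH 3 -> [75, 7, 7, -54, -79, 3]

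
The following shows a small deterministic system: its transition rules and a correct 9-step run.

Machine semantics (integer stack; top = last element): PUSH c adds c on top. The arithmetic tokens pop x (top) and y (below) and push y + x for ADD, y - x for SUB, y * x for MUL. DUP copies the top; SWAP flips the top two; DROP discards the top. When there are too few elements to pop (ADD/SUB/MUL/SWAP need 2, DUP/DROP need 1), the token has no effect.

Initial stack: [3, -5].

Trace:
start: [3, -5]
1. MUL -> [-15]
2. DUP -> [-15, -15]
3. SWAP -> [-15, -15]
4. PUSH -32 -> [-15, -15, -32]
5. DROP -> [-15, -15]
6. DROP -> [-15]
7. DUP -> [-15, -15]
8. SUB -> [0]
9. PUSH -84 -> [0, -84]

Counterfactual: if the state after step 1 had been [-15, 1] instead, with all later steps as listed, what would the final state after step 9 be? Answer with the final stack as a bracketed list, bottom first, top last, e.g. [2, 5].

state after step 1 := [-15, 1]
2. DUP -> [-15, 1, 1]
3. SWAP -> [-15, 1, 1]
4. PUSH -32 -> [-15, 1, 1, -32]
5. DROP -> [-15, 1, 1]
6. DROP -> [-15, 1]
7. DUP -> [-15, 1, 1]
8. SUB -> [-15, 0]
9. PUSH -84 -> [-15, 0, -84]

[-15, 0, -84]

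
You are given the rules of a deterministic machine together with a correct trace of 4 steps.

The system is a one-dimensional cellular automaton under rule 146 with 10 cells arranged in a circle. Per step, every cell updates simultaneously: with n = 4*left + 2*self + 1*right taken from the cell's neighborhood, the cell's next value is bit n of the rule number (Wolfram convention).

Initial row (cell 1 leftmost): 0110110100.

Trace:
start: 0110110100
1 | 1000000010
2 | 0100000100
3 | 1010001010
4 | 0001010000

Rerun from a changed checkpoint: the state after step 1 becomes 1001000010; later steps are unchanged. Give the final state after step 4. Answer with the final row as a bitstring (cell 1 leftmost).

0100100000

state after step 1 := 1001000010
2 | 0110100100
3 | 1000011010
4 | 0100100000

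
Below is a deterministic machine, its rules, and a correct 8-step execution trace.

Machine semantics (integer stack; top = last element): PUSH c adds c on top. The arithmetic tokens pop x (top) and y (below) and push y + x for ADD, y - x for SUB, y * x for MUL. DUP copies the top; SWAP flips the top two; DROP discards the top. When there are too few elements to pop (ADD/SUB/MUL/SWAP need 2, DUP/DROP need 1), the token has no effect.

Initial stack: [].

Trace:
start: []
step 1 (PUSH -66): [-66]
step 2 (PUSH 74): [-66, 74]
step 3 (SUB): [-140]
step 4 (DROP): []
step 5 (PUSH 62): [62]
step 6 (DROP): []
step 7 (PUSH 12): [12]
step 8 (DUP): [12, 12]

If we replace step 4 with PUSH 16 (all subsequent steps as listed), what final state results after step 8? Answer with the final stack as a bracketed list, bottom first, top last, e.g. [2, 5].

[-140, 16, 12, 12]

(re-executing from step 4 with the substitution; state before step 4: [-140])
step 4 (PUSH 16): [-140, 16]
step 5 (PUSH 62): [-140, 16, 62]
step 6 (DROP): [-140, 16]
step 7 (PUSH 12): [-140, 16, 12]
step 8 (DUP): [-140, 16, 12, 12]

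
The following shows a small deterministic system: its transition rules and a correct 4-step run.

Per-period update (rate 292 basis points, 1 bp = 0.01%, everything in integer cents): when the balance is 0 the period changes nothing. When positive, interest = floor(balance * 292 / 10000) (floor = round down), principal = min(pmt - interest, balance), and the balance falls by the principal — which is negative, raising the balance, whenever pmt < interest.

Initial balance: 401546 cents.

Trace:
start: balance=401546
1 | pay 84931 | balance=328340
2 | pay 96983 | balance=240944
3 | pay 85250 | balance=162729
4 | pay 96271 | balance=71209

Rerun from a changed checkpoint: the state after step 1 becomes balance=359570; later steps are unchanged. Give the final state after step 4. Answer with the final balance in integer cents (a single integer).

105256

state after step 1 := balance=359570
2 | pay 96983 | balance=273086
3 | pay 85250 | balance=195810
4 | pay 96271 | balance=105256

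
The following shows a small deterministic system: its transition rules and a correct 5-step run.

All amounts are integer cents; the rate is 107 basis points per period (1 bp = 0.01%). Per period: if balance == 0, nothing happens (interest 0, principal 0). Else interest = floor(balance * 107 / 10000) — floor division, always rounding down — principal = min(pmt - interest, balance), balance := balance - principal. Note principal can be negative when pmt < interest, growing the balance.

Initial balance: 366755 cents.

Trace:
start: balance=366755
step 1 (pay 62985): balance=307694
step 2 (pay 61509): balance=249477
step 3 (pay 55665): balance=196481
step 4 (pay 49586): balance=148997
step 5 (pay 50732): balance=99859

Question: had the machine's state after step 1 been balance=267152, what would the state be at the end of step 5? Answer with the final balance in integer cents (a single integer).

57553

state after step 1 := balance=267152
step 2 (pay 61509): balance=208501
step 3 (pay 55665): balance=155066
step 4 (pay 49586): balance=107139
step 5 (pay 50732): balance=57553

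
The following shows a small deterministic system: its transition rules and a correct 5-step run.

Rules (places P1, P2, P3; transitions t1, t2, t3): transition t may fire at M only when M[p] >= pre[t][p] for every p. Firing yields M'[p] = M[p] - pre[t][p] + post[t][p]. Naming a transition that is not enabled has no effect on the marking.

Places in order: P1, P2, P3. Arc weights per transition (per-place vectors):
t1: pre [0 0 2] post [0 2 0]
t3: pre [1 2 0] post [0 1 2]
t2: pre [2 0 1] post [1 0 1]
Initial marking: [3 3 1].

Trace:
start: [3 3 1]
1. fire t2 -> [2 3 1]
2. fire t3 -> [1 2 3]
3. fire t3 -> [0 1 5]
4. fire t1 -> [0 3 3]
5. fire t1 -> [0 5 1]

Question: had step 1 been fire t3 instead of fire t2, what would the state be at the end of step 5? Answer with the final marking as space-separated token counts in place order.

1 5 1

(re-executing from step 1 with the substitution; state before step 1: [3 3 1])
1. fire t3 -> [2 2 3]
2. fire t3 -> [1 1 5]
3. fire t3 -> [1 1 5]
4. fire t1 -> [1 3 3]
5. fire t1 -> [1 5 1]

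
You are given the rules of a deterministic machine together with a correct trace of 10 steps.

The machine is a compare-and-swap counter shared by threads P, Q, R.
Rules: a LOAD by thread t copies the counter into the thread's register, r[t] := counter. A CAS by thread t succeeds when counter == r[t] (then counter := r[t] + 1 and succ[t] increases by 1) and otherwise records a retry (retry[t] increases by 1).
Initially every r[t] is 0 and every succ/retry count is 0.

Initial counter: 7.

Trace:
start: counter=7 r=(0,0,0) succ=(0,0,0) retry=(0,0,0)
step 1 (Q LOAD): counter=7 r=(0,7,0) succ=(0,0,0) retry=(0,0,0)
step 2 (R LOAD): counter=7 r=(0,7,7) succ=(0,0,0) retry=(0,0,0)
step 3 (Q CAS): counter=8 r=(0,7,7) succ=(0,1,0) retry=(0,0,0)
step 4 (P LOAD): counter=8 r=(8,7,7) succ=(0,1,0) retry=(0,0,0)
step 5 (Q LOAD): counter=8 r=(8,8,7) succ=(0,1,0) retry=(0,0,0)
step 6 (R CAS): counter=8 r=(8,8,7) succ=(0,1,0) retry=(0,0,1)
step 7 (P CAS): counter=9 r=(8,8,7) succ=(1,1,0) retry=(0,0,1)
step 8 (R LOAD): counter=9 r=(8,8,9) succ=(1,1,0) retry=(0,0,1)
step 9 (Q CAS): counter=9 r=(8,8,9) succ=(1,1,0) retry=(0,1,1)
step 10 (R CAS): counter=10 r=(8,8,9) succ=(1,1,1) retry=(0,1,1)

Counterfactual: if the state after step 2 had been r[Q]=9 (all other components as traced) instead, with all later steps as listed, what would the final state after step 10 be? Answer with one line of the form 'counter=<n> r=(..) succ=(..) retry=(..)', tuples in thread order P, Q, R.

counter=9 r=(7,7,8) succ=(0,0,2) retry=(1,2,0)

state after step 2 := counter=7 r=(0,9,7) succ=(0,0,0) retry=(0,0,0)
step 3 (Q CAS): counter=7 r=(0,9,7) succ=(0,0,0) retry=(0,1,0)
step 4 (P LOAD): counter=7 r=(7,9,7) succ=(0,0,0) retry=(0,1,0)
step 5 (Q LOAD): counter=7 r=(7,7,7) succ=(0,0,0) retry=(0,1,0)
step 6 (R CAS): counter=8 r=(7,7,7) succ=(0,0,1) retry=(0,1,0)
step 7 (P CAS): counter=8 r=(7,7,7) succ=(0,0,1) retry=(1,1,0)
step 8 (R LOAD): counter=8 r=(7,7,8) succ=(0,0,1) retry=(1,1,0)
step 9 (Q CAS): counter=8 r=(7,7,8) succ=(0,0,1) retry=(1,2,0)
step 10 (R CAS): counter=9 r=(7,7,8) succ=(0,0,2) retry=(1,2,0)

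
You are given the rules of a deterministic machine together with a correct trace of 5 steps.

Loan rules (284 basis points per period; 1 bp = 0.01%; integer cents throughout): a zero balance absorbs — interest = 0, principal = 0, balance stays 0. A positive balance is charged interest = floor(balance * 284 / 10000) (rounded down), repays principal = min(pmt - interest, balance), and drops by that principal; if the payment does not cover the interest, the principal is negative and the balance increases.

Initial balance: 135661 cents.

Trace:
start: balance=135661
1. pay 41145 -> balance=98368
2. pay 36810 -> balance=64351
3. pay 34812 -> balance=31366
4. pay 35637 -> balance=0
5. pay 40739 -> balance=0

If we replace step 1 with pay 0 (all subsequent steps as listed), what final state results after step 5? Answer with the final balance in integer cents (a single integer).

(re-executing from step 1 with the substitution; state before step 1: balance=135661)
1. pay 0 -> balance=139513
2. pay 36810 -> balance=106665
3. pay 34812 -> balance=74882
4. pay 35637 -> balance=41371
5. pay 40739 -> balance=1806

1806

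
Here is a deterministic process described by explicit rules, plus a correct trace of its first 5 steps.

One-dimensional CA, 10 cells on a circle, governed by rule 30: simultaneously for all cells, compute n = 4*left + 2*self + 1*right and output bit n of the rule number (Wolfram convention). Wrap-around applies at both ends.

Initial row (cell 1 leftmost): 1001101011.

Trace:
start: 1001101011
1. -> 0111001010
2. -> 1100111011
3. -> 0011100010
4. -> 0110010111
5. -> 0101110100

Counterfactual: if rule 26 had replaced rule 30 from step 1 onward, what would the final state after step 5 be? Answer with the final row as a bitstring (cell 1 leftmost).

1001100100

(re-executing steps 1..5 under rule 26; state before step 1: 1001101011)
1. -> 0111000010
2. -> 1100100101
3. -> 0011011001
4. -> 1110010110
5. -> 1001100100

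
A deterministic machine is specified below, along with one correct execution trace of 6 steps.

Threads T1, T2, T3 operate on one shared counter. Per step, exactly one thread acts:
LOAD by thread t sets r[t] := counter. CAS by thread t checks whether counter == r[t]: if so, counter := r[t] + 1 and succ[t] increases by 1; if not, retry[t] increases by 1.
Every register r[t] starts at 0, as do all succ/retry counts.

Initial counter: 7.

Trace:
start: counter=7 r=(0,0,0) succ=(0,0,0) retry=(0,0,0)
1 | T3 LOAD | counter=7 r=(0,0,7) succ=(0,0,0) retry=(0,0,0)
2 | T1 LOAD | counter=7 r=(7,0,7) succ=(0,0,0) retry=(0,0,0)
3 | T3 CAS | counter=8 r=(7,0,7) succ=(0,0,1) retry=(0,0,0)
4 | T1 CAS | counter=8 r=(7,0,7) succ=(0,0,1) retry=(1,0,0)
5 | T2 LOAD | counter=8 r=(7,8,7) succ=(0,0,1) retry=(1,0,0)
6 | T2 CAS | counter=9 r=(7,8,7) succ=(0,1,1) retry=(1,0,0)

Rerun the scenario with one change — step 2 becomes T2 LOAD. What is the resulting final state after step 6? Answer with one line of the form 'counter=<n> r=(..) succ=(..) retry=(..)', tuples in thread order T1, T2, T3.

counter=9 r=(0,8,7) succ=(0,1,1) retry=(1,0,0)

(re-executing from step 2 with the substitution; state before step 2: counter=7 r=(0,0,7) succ=(0,0,0) retry=(0,0,0))
2 | T2 LOAD | counter=7 r=(0,7,7) succ=(0,0,0) retry=(0,0,0)
3 | T3 CAS | counter=8 r=(0,7,7) succ=(0,0,1) retry=(0,0,0)
4 | T1 CAS | counter=8 r=(0,7,7) succ=(0,0,1) retry=(1,0,0)
5 | T2 LOAD | counter=8 r=(0,8,7) succ=(0,0,1) retry=(1,0,0)
6 | T2 CAS | counter=9 r=(0,8,7) succ=(0,1,1) retry=(1,0,0)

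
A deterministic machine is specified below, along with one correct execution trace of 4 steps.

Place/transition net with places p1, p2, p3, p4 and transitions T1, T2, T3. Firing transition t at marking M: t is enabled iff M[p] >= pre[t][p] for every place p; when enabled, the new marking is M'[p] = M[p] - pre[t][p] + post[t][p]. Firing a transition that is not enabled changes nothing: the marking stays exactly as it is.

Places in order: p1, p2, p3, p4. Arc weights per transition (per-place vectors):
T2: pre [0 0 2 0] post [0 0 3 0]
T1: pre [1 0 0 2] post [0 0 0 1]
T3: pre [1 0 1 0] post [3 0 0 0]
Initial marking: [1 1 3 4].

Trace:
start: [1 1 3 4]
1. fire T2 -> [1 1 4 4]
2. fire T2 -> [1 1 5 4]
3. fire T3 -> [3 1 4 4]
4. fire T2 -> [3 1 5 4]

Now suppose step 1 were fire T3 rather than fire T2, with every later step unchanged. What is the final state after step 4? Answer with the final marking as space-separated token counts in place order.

5 1 3 4

(re-executing from step 1 with the substitution; state before step 1: [1 1 3 4])
1. fire T3 -> [3 1 2 4]
2. fire T2 -> [3 1 3 4]
3. fire T3 -> [5 1 2 4]
4. fire T2 -> [5 1 3 4]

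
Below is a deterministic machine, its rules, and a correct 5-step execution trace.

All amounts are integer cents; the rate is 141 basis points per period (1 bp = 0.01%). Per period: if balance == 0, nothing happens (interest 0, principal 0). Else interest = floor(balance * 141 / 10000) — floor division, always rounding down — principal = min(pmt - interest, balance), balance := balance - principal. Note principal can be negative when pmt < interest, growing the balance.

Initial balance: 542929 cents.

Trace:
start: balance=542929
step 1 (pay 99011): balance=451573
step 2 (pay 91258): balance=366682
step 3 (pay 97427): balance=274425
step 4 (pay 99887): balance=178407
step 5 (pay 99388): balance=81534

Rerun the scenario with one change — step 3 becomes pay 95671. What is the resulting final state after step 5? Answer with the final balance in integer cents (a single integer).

83340

(re-executing from step 3 with the substitution; state before step 3: balance=366682)
step 3 (pay 95671): balance=276181
step 4 (pay 99887): balance=180188
step 5 (pay 99388): balance=83340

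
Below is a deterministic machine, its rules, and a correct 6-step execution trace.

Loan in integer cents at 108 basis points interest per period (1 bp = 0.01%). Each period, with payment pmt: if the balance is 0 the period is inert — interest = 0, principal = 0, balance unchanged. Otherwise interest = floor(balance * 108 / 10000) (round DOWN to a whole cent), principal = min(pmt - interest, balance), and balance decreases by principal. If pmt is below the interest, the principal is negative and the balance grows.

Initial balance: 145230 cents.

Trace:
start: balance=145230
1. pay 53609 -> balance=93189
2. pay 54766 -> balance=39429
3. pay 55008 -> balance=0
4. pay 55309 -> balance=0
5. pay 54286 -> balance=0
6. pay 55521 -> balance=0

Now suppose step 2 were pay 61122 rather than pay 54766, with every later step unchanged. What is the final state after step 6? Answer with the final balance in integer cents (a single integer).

0

(re-executing from step 2 with the substitution; state before step 2: balance=93189)
2. pay 61122 -> balance=33073
3. pay 55008 -> balance=0
4. pay 55309 -> balance=0
5. pay 54286 -> balance=0
6. pay 55521 -> balance=0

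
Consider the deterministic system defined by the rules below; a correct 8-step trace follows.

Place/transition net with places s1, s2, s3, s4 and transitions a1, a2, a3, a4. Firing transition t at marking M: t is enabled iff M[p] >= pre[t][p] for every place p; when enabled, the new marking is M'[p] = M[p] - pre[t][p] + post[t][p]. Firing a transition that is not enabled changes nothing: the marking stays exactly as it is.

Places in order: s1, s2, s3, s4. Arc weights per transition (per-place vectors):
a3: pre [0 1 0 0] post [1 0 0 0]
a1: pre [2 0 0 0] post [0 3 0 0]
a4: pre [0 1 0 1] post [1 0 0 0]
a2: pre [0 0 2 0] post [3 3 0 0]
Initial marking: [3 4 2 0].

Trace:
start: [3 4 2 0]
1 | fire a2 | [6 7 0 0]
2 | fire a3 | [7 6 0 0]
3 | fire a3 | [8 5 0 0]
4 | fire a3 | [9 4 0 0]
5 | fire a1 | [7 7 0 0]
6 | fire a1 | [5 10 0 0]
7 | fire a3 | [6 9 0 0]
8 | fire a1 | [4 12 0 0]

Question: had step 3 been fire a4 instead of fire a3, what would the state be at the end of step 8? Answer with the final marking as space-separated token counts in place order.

3 13 0 0

(re-executing from step 3 with the substitution; state before step 3: [7 6 0 0])
3 | fire a4 | [7 6 0 0]
4 | fire a3 | [8 5 0 0]
5 | fire a1 | [6 8 0 0]
6 | fire a1 | [4 11 0 0]
7 | fire a3 | [5 10 0 0]
8 | fire a1 | [3 13 0 0]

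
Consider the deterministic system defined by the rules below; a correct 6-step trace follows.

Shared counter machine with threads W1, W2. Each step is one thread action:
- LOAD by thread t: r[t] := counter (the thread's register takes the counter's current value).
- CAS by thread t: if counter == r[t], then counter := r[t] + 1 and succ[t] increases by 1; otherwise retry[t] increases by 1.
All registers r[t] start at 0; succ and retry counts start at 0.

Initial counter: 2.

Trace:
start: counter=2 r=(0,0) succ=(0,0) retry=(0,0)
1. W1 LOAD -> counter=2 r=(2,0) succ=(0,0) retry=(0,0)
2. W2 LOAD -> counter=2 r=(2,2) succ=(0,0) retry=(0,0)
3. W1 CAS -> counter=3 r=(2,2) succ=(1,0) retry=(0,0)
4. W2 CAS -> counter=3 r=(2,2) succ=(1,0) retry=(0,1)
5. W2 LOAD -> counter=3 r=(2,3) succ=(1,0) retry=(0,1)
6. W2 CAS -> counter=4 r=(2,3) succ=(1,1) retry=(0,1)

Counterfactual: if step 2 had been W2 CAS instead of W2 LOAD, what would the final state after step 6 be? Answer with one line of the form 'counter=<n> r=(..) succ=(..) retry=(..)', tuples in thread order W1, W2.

counter=4 r=(2,3) succ=(1,1) retry=(0,2)

(re-executing from step 2 with the substitution; state before step 2: counter=2 r=(2,0) succ=(0,0) retry=(0,0))
2. W2 CAS -> counter=2 r=(2,0) succ=(0,0) retry=(0,1)
3. W1 CAS -> counter=3 r=(2,0) succ=(1,0) retry=(0,1)
4. W2 CAS -> counter=3 r=(2,0) succ=(1,0) retry=(0,2)
5. W2 LOAD -> counter=3 r=(2,3) succ=(1,0) retry=(0,2)
6. W2 CAS -> counter=4 r=(2,3) succ=(1,1) retry=(0,2)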